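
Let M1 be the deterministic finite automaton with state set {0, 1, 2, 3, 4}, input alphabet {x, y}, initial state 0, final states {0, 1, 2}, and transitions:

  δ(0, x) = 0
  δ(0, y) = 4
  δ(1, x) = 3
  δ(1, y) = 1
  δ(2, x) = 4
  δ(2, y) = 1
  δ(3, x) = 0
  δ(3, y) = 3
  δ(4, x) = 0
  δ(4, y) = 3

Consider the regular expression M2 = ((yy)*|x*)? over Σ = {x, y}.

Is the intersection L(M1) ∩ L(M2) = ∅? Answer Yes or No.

The empty string ε is accepted by both M1 and M2.
Hence L(M1) ∩ L(M2) ≠ ∅.

No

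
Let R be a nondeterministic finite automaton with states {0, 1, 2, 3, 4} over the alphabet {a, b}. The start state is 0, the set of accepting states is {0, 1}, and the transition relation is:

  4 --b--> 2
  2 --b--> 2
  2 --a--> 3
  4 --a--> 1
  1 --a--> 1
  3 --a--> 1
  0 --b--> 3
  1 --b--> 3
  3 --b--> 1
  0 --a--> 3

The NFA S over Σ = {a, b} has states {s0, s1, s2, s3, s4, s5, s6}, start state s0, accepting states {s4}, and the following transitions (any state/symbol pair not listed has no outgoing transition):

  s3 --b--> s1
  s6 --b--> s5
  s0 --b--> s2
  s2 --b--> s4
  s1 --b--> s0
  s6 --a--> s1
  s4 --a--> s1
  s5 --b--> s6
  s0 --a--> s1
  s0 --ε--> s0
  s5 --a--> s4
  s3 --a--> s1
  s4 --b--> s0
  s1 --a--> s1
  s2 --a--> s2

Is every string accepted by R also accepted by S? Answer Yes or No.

No

The empty string ε is in L(R) but not in L(S).
So L(R) ⊄ L(S).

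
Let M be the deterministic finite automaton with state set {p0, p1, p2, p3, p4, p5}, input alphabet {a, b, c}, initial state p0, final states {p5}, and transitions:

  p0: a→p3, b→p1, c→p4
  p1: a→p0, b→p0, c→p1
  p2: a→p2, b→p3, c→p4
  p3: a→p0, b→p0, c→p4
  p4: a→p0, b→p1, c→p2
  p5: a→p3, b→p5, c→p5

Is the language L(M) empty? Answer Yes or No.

Yes

The states reachable from the start state are {p0, p1, p2, p3, p4}.
None of the accepting states {p5} is reachable, so no string is accepted and L(M) = ∅.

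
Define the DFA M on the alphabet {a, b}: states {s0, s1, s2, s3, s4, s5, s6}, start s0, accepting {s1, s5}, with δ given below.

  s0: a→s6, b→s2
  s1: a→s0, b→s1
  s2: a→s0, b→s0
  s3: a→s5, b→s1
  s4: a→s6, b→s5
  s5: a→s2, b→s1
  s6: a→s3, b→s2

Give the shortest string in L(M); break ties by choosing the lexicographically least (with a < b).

A breadth-first search from s0 reaches an accepting state first via the path s0 → s6 → s3 → s5 on input aaa.
No string of length < 3 is accepted (BFS exhausts all shorter strings without reaching an accepting state), and aaa is the lexicographically least accepting string of length 3.

aaa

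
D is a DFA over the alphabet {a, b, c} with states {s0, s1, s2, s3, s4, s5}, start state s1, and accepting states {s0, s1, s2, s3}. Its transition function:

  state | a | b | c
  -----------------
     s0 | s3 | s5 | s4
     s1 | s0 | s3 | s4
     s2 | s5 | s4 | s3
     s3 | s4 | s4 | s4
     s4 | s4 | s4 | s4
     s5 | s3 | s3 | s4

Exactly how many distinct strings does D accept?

The useful subgraph on states {s0, s1, s3, s5} is acyclic, so L(D) is finite; the longest accepting path visits 4 useful states, giving maximum string length 3.
Counting accepting paths from s1 by length: 1 of length 0, 2 of length 1, 1 of length 2, 2 of length 3. Total 6.

6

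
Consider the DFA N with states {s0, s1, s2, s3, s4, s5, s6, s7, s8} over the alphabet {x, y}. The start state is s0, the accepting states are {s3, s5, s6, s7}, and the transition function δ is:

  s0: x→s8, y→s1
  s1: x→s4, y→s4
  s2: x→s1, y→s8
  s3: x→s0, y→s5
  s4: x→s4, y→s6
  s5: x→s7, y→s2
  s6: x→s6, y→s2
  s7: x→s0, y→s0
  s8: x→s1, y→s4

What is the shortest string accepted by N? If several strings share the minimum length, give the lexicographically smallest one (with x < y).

A breadth-first search from s0 reaches an accepting state first via the path s0 → s8 → s4 → s6 on input xyy.
No string of length < 3 is accepted (BFS exhausts all shorter strings without reaching an accepting state), and xyy is the lexicographically least accepting string of length 3.

xyy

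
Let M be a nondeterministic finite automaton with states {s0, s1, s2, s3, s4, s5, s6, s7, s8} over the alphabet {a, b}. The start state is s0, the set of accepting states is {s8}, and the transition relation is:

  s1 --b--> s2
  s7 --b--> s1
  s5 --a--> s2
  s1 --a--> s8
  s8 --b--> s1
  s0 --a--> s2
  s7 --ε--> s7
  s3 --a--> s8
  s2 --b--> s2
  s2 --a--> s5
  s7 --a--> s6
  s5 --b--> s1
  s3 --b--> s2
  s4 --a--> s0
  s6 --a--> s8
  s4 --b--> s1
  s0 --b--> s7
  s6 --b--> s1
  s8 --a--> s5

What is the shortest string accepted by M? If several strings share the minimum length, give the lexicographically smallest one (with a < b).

A breadth-first search from s0 reaches an accepting state first via the path s0 → s7 → s6 → s8 on input baa.
No string of length < 3 is accepted (BFS exhausts all shorter strings without reaching an accepting state), and baa is the lexicographically least accepting string of length 3.

baa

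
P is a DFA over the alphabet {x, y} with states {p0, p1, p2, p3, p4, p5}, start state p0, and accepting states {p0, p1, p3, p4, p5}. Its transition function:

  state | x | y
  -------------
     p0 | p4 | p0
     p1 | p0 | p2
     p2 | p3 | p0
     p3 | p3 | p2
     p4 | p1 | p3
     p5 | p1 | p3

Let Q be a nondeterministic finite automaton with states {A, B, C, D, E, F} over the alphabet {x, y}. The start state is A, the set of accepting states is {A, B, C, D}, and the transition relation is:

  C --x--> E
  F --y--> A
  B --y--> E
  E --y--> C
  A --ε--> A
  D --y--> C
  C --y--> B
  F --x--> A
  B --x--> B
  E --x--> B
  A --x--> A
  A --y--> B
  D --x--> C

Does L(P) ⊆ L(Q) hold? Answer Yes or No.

The string yy is in L(P) but not in L(Q).
So L(P) ⊄ L(Q).

No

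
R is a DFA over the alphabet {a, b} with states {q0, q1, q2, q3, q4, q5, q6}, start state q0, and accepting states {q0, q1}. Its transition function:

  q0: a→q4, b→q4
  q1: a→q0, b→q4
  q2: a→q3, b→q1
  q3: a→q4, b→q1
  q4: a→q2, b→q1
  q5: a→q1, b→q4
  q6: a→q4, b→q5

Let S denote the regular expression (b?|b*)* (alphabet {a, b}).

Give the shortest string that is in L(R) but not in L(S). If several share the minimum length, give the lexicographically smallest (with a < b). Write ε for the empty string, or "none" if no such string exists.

ab

The string ab is accepted by R but not by S.
No shorter string lies in the difference, and ab is the lexicographically first length-2 string in L(R) \ L(S).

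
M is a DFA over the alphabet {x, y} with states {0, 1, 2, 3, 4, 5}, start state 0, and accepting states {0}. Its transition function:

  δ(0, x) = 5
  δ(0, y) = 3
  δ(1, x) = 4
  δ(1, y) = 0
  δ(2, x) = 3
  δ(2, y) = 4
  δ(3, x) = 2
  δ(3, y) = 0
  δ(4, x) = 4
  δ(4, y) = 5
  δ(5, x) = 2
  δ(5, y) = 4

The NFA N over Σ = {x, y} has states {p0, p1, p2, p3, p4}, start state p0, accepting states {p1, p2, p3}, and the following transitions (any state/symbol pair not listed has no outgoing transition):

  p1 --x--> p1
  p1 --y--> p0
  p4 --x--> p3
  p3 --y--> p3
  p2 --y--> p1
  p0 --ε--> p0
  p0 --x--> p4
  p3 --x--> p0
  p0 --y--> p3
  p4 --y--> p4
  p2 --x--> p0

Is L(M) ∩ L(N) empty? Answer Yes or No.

No

The string yy is accepted by both M and N.
Hence L(M) ∩ L(N) ≠ ∅.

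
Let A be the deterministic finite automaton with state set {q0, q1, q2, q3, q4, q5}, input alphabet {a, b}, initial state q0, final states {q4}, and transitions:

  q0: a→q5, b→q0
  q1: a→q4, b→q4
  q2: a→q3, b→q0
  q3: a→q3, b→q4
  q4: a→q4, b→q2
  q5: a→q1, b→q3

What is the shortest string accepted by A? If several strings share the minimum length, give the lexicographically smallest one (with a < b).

aaa

A breadth-first search from q0 reaches an accepting state first via the path q0 → q5 → q1 → q4 on input aaa.
No string of length < 3 is accepted (BFS exhausts all shorter strings without reaching an accepting state), and aaa is the lexicographically least accepting string of length 3.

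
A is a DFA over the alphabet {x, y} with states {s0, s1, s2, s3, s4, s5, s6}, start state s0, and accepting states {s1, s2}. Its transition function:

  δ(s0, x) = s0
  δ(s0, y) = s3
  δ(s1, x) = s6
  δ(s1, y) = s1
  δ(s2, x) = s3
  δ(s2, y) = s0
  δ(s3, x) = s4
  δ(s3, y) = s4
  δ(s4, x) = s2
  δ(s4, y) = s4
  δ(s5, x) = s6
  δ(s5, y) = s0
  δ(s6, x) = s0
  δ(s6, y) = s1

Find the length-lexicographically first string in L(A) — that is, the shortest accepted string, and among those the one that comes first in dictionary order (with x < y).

yxx

A breadth-first search from s0 reaches an accepting state first via the path s0 → s3 → s4 → s2 on input yxx.
No string of length < 3 is accepted (BFS exhausts all shorter strings without reaching an accepting state), and yxx is the lexicographically least accepting string of length 3.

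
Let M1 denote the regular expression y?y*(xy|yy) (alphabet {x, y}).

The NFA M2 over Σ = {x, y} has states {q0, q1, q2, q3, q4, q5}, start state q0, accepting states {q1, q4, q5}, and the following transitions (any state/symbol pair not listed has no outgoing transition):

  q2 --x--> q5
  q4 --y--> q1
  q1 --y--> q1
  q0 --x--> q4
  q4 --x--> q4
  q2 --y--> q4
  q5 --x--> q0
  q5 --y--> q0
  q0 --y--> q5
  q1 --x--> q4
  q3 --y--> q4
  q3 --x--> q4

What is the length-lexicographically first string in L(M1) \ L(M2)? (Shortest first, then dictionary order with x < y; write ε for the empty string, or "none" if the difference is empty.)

The string yy is accepted by M1 but not by M2.
No shorter string lies in the difference, and yy is the lexicographically first length-2 string in L(M1) \ L(M2).

yy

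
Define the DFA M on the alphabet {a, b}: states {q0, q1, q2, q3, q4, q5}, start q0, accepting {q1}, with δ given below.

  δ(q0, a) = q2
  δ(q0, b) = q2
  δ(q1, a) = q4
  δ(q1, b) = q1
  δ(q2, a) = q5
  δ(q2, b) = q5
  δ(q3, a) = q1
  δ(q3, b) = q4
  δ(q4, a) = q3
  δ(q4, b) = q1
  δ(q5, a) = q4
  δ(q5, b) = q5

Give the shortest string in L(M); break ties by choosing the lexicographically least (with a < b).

A breadth-first search from q0 reaches an accepting state first via the path q0 → q2 → q5 → q4 → q1 on input aaab.
No string of length < 4 is accepted (BFS exhausts all shorter strings without reaching an accepting state), and aaab is the lexicographically least accepting string of length 4.

aaab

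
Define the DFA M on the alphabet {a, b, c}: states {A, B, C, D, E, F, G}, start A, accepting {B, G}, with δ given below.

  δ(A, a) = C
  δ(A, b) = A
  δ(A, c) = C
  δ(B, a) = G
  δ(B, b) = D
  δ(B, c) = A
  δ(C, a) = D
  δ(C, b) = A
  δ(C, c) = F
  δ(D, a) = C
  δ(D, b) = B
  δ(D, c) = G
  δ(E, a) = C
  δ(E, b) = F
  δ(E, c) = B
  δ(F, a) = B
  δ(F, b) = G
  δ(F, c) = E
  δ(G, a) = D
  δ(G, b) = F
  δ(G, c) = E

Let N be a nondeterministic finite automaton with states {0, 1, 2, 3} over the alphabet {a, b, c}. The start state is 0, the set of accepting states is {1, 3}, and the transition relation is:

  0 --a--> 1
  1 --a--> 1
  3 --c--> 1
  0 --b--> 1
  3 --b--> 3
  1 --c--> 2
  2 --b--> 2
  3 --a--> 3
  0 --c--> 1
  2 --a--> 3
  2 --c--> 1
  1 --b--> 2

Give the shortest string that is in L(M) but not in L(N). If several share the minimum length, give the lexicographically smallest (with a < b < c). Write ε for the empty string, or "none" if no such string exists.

aab

The string aab is accepted by M but not by N.
No shorter string lies in the difference, and aab is the lexicographically first length-3 string in L(M) \ L(N).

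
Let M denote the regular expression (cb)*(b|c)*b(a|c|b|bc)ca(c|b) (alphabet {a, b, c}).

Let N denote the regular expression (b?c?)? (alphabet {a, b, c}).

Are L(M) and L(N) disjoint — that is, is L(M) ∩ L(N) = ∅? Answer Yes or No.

Converting the expression M to a DFA (subset construction, then merging equivalent states) gives the minimal DFA with states {m0, m1, m2, m3, m4, m5, m6, m7, m8, m9, m10}, start state m0, accepting states {m10} and transitions m0: a→m1, b→m2, c→m0; m1: a→m1, b→m1, c→m1; m2: a→m3, b→m4, c→m5; m3: a→m1, b→m1, c→m6; m4: a→m3, b→m4, c→m7; m5: a→m1, b→m2, c→m8; m6: a→m9, b→m1, c→m1; m7: a→m9, b→m2, c→m8; m8: a→m9, b→m2, c→m0; m9: a→m1, b→m10, c→m10; m10: a→m1, b→m1, c→m1.
Converting the expression N to a DFA (subset construction, then merging equivalent states) gives the minimal DFA with states {n0, n1, n2, n3}, start state n0, accepting states {n0, n2, n3} and transitions n0: a→n1, b→n2, c→n3; n1: a→n1, b→n1, c→n1; n2: a→n1, b→n1, c→n3; n3: a→n1, b→n1, c→n1.
Exploring the product automaton M × N from the start pair (m0, n0), following both machines on each input symbol, reaches 15 state pairs: (m0, n0), (m1, n1), (m2, n2), (m0, n3), (m3, n1), (m4, n1), (m5, n3), (m2, n1), (m0, n1), (m6, n1), (m7, n1), (m8, n1), (m5, n1), (m9, n1), (m10, n1).
M accepts in {m10} and N accepts in {n0, n2, n3}; no reachable pair has both components accepting, so no string drives both machines to acceptance simultaneously and L(M) ∩ L(N) = ∅.
So no string is accepted by both, and the intersection is empty.

Yes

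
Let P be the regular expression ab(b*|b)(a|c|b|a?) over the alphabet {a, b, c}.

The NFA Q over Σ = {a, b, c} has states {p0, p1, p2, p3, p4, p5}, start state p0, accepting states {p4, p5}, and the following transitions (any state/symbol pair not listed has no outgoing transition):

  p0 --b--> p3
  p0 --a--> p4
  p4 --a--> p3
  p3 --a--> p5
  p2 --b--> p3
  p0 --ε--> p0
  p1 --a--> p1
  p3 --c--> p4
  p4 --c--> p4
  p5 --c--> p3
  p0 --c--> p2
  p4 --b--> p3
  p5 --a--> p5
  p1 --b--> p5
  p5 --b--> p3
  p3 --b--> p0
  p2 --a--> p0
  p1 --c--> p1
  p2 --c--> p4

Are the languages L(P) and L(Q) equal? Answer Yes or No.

The string ab is accepted by P but rejected by Q.
So L(P) ≠ L(Q).

No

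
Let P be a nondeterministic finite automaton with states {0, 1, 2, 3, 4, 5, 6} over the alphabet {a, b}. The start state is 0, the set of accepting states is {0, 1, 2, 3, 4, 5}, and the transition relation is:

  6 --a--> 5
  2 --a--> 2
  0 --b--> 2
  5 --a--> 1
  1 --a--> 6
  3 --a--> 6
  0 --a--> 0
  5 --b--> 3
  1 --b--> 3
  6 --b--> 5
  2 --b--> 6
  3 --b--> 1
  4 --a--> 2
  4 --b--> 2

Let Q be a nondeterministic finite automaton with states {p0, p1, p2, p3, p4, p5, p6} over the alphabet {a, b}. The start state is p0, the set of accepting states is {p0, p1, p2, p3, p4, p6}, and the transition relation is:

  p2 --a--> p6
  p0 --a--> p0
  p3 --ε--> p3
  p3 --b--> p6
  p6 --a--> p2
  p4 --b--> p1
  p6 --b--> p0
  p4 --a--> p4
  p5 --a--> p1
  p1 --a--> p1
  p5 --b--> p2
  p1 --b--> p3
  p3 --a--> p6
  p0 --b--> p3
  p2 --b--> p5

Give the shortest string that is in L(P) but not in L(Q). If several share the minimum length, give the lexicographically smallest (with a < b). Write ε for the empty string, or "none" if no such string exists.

bbab

The string bbab is accepted by P but not by Q.
No shorter string lies in the difference, and bbab is the lexicographically first length-4 string in L(P) \ L(Q).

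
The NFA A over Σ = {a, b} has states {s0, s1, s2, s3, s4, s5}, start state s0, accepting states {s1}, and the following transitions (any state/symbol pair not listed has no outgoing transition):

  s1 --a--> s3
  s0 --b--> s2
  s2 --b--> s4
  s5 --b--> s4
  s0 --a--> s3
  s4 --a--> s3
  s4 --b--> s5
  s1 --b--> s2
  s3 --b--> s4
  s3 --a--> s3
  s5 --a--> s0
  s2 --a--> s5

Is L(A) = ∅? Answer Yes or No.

The states reachable from the start state are {s0, s2, s3, s4, s5}.
None of the accepting states {s1} is reachable, so no string is accepted and L(A) = ∅.

Yes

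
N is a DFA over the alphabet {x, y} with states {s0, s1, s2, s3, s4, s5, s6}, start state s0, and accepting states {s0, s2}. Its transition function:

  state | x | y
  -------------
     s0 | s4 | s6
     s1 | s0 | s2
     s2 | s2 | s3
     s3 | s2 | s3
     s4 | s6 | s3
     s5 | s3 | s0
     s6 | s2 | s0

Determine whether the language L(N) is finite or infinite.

State s2 is reachable from the start and can reach an accepting state, and it lies on the cycle s2 → s2.
Traversing that cycle any number of times yields accepted strings of unbounded length, so the language is infinite.

infinite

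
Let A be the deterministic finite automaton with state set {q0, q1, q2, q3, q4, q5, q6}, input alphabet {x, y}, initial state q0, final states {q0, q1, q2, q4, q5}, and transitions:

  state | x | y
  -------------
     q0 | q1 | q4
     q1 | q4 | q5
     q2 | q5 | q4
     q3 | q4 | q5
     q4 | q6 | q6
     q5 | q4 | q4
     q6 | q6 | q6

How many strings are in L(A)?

The useful subgraph on states {q0, q1, q4, q5} is acyclic, so L(A) is finite; the longest accepting path visits 4 useful states, giving maximum string length 3.
Counting accepting paths from q0 by length: 1 of length 0, 2 of length 1, 2 of length 2, 2 of length 3. Total 7.

7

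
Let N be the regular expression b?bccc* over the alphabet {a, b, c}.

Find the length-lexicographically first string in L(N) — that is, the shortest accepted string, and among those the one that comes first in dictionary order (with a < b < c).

By inspection of the expression, no string of length less than 3 matches, and bcc is the lexicographically first match of length 3.

bcc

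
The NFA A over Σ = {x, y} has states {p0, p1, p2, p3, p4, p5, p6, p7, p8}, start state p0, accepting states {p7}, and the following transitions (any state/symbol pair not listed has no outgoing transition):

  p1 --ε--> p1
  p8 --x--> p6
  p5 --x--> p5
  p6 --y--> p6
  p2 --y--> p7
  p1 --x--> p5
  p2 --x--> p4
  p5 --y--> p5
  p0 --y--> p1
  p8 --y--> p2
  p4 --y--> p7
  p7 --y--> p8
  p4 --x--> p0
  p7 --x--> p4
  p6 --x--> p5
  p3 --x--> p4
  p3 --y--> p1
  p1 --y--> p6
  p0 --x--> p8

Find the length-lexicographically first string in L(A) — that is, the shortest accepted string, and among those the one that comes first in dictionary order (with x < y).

A breadth-first search from p0 reaches an accepting state first via the path p0 → p8 → p2 → p7 on input xyy.
No string of length < 3 is accepted (BFS exhausts all shorter strings without reaching an accepting state), and xyy is the lexicographically least accepting string of length 3.

xyy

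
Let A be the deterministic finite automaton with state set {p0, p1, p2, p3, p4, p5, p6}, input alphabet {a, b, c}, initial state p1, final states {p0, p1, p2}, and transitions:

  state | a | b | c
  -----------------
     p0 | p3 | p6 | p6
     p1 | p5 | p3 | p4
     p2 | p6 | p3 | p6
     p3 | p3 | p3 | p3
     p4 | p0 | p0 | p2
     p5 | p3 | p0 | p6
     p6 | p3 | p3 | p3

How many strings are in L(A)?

5

The useful subgraph on states {p0, p1, p2, p4, p5} is acyclic, so L(A) is finite; the longest accepting path visits 3 useful states, giving maximum string length 2.
Counting accepting paths from p1 by length: 1 of length 0, 4 of length 2. Total 5.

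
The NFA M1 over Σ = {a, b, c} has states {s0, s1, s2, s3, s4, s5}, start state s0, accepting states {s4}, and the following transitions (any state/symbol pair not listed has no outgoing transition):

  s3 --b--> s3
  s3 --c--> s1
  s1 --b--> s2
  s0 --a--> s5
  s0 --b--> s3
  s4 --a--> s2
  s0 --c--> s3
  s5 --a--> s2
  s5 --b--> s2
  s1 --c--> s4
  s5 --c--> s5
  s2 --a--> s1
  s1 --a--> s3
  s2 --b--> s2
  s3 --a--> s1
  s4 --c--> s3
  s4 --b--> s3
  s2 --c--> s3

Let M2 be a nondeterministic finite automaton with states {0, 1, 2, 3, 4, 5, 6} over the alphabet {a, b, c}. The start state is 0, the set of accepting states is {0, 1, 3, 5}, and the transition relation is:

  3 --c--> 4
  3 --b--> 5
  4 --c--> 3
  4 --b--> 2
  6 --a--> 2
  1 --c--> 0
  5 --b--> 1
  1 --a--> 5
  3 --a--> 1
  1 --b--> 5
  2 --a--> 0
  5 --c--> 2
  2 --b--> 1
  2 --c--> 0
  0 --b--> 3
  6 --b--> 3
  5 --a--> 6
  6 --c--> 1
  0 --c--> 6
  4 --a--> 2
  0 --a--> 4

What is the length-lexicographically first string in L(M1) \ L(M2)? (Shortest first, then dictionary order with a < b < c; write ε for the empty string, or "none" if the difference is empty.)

The string aaac is accepted by M1 but not by M2.
No shorter string lies in the difference, and aaac is the lexicographically first length-4 string in L(M1) \ L(M2).

aaac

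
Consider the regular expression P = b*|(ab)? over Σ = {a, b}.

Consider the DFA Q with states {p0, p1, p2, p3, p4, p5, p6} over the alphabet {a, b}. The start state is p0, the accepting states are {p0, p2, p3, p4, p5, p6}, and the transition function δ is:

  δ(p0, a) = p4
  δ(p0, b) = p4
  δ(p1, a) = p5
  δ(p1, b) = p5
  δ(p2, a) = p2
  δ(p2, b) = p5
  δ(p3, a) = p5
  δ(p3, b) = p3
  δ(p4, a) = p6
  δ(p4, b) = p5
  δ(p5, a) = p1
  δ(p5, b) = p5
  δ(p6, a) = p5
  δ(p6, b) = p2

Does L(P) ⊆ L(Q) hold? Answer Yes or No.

Yes

Converting the expression P to a DFA (subset construction, then merging equivalent states) gives the minimal DFA with states {r0, r1, r2, r3, r4}, start state r0, accepting states {r0, r2, r4} and transitions r0: a→r1, b→r2; r1: a→r3, b→r4; r2: a→r3, b→r2; r3: a→r3, b→r3; r4: a→r3, b→r3.
Exploring the product automaton P × Q from the start pair (r0, p0), following both machines on each input symbol, reaches 9 state pairs: (r0, p0), (r1, p4), (r2, p4), (r3, p6), (r4, p5), (r2, p5), (r3, p5), (r3, p2), (r3, p1).
P accepts in {r0, r2, r4} and Q accepts in {p0, p2, p3, p4, p5, p6}. The reachable pairs whose P-component is accepting are (r0, p0), (r2, p4), (r4, p5), (r2, p5); in each of them the Q-component is accepting too, so the product for L(P) \ L(Q) (P-component accepting, Q-component rejecting) has no reachable accepting pair and the difference is empty.
Hence every string in L(P) is also in L(Q).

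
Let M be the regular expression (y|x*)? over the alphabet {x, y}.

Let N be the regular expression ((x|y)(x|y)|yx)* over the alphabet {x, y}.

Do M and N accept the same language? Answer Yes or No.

The string x is accepted by M but rejected by N.
So L(M) ≠ L(N).

No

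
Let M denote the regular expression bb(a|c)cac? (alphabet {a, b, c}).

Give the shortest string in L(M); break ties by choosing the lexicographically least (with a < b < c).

By inspection of the expression, no string of length less than 5 matches, and bbaca is the lexicographically first match of length 5.

bbaca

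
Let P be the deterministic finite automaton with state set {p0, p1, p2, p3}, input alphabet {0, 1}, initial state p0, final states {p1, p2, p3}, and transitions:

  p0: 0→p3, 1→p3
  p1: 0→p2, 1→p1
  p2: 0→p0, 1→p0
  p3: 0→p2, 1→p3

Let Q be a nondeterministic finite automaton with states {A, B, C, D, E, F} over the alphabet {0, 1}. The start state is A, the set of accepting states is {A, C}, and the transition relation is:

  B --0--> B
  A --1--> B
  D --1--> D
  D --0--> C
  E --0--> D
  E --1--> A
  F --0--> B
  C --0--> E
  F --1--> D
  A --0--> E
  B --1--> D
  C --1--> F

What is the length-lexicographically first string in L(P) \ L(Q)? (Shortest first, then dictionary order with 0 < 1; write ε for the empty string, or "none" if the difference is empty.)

The string 0 is accepted by P but not by Q.
No shorter string lies in the difference, and 0 is the lexicographically first length-1 string in L(P) \ L(Q).

0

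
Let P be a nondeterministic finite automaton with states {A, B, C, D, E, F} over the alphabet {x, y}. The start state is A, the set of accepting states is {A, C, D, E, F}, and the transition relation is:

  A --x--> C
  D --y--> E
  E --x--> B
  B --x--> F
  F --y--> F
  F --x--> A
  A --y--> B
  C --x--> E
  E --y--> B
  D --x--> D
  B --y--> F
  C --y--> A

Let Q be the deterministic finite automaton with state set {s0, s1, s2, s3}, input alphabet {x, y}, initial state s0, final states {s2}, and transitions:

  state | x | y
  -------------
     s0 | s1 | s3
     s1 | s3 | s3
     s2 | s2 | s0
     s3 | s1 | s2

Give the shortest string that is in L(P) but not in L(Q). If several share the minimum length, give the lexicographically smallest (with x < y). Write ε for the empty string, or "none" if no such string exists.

The empty string ε is accepted by P but not by Q.
Since ε is the unique shortest string, it is the required witness.

ε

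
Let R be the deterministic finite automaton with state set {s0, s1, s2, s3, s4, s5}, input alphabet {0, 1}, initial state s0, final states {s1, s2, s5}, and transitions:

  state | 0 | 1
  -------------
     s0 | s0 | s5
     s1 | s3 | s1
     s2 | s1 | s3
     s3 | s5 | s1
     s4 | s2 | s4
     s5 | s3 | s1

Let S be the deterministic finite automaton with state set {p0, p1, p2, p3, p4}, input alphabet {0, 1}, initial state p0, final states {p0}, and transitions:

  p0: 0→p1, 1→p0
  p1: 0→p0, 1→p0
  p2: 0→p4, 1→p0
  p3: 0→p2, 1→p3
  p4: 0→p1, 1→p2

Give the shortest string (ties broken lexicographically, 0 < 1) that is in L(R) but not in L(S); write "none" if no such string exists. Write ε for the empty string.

none

Exploring the product automaton R × S from the start pair (s0, p0), following both machines on each input symbol, reaches 5 state pairs: (s0, p0), (s0, p1), (s5, p0), (s3, p1), (s1, p0).
R accepts in {s1, s2, s5} and S accepts in {p0}. The reachable pairs whose R-component is accepting are (s5, p0), (s1, p0); in each of them the S-component is accepting too, so the product for L(R) \ L(S) (R-component accepting, S-component rejecting) has no reachable accepting pair and the difference is empty.
So every string accepted by R is also accepted by S: L(R) \ L(S) = ∅ and there is no such string.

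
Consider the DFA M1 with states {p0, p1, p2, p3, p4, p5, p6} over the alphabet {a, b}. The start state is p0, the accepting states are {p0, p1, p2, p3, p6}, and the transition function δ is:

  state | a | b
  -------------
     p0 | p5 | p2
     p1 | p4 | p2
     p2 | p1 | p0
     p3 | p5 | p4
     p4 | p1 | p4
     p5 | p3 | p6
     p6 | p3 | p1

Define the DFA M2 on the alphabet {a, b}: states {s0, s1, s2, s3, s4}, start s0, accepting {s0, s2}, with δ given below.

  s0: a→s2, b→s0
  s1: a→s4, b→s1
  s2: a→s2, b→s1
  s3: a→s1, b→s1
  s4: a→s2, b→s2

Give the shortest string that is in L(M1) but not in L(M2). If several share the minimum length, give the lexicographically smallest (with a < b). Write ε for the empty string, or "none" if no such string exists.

The string ab is accepted by M1 but not by M2.
No shorter string lies in the difference, and ab is the lexicographically first length-2 string in L(M1) \ L(M2).

ab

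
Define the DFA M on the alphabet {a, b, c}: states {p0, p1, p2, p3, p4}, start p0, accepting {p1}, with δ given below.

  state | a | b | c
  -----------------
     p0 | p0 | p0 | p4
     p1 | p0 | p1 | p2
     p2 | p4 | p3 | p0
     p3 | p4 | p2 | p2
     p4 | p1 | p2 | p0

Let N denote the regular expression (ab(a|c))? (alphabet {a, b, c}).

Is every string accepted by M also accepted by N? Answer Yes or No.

No

The string ca is in L(M) but not in L(N).
So L(M) ⊄ L(N).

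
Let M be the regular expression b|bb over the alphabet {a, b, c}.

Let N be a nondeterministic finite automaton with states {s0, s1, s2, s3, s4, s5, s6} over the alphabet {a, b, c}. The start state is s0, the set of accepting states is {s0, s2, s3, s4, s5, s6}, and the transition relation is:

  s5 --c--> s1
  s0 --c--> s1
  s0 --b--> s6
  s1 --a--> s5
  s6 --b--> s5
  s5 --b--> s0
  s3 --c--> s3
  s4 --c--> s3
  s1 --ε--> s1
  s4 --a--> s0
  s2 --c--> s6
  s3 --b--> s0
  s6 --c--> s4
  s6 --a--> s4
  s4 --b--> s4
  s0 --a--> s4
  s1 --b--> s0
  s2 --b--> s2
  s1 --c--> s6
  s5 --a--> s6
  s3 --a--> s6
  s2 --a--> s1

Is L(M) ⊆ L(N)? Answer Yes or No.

Yes

Converting the expression M to a DFA (subset construction, then merging equivalent states) gives the minimal DFA with states {m0, m1, m2, m3}, start state m0, accepting states {m2, m3} and transitions m0: a→m1, b→m2, c→m1; m1: a→m1, b→m1, c→m1; m2: a→m1, b→m3, c→m1; m3: a→m1, b→m1, c→m1.
Exploring the product automaton M × N from the start pair (m0, s0), following both machines on each input symbol, reaches 9 state pairs: (m0, s0), (m1, s4), (m2, s6), (m1, s1), (m1, s0), (m1, s3), (m3, s5), (m1, s5), (m1, s6).
M accepts in {m2, m3} and N accepts in {s0, s2, s3, s4, s5, s6}. The reachable pairs whose M-component is accepting are (m2, s6), (m3, s5); in each of them the N-component is accepting too, so the product for L(M) \ L(N) (M-component accepting, N-component rejecting) has no reachable accepting pair and the difference is empty.
Hence every string in L(M) is also in L(N).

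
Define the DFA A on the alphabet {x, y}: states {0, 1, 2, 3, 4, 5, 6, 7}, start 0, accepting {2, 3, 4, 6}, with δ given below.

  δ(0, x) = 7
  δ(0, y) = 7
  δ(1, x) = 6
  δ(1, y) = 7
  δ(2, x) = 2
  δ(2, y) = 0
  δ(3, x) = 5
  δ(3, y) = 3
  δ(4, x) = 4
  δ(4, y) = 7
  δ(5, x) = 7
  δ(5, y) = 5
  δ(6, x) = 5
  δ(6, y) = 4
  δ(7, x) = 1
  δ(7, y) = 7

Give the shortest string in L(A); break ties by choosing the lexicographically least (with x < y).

xxx

A breadth-first search from 0 reaches an accepting state first via the path 0 → 7 → 1 → 6 on input xxx.
No string of length < 3 is accepted (BFS exhausts all shorter strings without reaching an accepting state), and xxx is the lexicographically least accepting string of length 3.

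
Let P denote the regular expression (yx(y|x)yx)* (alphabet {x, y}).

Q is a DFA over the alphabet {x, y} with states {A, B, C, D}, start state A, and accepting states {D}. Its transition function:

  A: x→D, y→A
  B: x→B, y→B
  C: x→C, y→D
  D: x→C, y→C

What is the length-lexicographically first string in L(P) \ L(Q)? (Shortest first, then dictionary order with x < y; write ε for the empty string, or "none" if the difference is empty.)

ε

The empty string ε is accepted by P but not by Q.
Since ε is the unique shortest string, it is the required witness.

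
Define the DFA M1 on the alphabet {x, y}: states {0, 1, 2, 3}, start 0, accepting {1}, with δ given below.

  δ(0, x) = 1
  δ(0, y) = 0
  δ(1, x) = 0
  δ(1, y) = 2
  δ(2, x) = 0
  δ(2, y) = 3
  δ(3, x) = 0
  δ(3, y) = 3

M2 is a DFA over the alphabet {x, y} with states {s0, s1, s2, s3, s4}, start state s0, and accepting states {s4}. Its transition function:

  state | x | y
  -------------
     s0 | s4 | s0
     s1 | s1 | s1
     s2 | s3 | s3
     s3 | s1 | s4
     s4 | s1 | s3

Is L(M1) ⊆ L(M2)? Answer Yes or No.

No

The string xxx is in L(M1) but not in L(M2).
So L(M1) ⊄ L(M2).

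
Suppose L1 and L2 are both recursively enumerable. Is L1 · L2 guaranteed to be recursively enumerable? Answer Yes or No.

Dovetail over all split points of the input and all step bounds t = 1, 2, …, simulating the recogniser for L₁ on the prefix and the recogniser for L₂ on the suffix for t steps; accept if for some split both accept.
So the recursively enumerable languages are closed under concatenation.

Yes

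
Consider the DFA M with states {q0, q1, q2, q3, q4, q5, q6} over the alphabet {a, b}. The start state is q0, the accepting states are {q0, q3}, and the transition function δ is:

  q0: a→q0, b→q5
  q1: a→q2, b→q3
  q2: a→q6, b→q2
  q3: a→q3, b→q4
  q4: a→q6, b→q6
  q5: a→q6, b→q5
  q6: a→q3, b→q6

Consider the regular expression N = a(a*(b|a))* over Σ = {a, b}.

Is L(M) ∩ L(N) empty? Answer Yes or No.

The string a is accepted by both M and N.
Hence L(M) ∩ L(N) ≠ ∅.

No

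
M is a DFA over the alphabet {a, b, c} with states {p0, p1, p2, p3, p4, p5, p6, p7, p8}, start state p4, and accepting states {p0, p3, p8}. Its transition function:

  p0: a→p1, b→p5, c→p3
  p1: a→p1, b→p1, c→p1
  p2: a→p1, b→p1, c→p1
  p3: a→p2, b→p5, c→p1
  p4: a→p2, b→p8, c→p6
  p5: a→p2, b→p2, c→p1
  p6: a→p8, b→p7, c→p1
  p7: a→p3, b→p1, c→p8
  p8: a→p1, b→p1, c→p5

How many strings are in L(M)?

The useful subgraph on states {p3, p4, p6, p7, p8} is acyclic, so L(M) is finite; the longest accepting path visits 4 useful states, giving maximum string length 3.
Counting accepting paths from p4 by length: 1 of length 1, 1 of length 2, 2 of length 3. Total 4.

4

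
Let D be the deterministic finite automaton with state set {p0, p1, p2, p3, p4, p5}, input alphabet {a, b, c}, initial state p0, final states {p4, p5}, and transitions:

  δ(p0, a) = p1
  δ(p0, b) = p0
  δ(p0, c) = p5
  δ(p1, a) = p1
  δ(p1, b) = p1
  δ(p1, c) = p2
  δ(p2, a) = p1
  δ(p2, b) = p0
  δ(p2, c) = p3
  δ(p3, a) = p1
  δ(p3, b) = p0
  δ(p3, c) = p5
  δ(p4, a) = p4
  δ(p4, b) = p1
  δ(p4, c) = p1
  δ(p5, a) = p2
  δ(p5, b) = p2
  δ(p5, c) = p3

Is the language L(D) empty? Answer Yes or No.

The string c is accepted: the run p0 → p5 ends in the accepting state p5.
Since at least one string is accepted, L(D) is not empty.

No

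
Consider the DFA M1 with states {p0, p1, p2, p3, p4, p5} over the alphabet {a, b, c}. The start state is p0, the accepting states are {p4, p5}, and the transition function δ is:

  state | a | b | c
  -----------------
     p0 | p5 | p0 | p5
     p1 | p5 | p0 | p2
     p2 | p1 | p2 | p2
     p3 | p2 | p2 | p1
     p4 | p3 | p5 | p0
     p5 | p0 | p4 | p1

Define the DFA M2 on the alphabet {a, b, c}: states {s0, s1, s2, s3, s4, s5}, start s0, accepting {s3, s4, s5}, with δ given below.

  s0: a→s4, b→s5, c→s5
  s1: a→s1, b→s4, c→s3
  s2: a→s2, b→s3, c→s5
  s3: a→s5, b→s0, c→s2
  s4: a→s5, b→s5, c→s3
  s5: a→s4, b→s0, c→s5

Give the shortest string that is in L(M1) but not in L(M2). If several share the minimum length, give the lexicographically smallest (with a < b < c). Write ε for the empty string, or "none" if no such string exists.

The string cb is accepted by M1 but not by M2.
No shorter string lies in the difference, and cb is the lexicographically first length-2 string in L(M1) \ L(M2).

cb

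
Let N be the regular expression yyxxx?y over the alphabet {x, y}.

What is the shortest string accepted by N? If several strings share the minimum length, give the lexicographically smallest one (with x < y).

By inspection of the expression, no string of length less than 5 matches, and yyxxy is the lexicographically first match of length 5.

yyxxy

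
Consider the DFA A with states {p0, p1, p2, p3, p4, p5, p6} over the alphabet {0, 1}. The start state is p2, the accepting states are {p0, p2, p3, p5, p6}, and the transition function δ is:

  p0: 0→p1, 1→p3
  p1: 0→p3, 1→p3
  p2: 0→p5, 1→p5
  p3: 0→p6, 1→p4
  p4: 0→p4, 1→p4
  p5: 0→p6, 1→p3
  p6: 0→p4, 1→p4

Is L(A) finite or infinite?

finite

The useful states (reachable from p2 and able to reach an accepting state) are {p2, p3, p5, p6}.
Restricted to these states the transition graph has no cycle, so every accepting path has bounded length and L is finite.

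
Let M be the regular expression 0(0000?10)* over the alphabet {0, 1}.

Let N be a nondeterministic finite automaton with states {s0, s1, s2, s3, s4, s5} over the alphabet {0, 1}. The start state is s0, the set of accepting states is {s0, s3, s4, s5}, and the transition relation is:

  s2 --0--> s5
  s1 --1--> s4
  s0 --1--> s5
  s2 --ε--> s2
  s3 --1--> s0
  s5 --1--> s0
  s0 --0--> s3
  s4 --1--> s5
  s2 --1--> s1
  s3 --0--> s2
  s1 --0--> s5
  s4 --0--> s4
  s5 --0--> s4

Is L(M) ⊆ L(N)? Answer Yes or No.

Converting the expression M to a DFA (subset construction, then merging equivalent states) gives the minimal DFA with states {m0, m1, m2, m3, m4, m5, m6}, start state m0, accepting states {m1} and transitions m0: 0→m1, 1→m2; m1: 0→m3, 1→m2; m2: 0→m2, 1→m2; m3: 0→m4, 1→m2; m4: 0→m5, 1→m2; m5: 0→m6, 1→m0; m6: 0→m2, 1→m0.
Exploring the product automaton M × N from the start pair (m0, s0), following both machines on each input symbol, reaches 16 state pairs: (m0, s0), (m1, s3), (m2, s5), (m3, s2), (m2, s0), (m2, s4), (m4, s5), (m2, s1), (m2, s3), (m5, s4), (m2, s2), (m6, s4), (m0, s5), (m1, s4), (m3, s4), (m4, s4).
M accepts in {m1} and N accepts in {s0, s3, s4, s5}. The reachable pairs whose M-component is accepting are (m1, s3), (m1, s4); in each of them the N-component is accepting too, so the product for L(M) \ L(N) (M-component accepting, N-component rejecting) has no reachable accepting pair and the difference is empty.
Hence every string in L(M) is also in L(N).

Yes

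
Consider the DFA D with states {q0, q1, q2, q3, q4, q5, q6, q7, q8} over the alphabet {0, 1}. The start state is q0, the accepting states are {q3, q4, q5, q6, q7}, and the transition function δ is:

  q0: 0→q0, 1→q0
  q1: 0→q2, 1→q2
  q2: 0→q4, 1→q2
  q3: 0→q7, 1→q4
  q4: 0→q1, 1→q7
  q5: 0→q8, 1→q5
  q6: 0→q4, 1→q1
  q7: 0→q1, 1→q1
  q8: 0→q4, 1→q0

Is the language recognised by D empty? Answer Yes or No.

Yes

The states reachable from the start state are {q0}.
None of the accepting states {q3, q4, q5, q6, q7} is reachable, so no string is accepted and L(D) = ∅.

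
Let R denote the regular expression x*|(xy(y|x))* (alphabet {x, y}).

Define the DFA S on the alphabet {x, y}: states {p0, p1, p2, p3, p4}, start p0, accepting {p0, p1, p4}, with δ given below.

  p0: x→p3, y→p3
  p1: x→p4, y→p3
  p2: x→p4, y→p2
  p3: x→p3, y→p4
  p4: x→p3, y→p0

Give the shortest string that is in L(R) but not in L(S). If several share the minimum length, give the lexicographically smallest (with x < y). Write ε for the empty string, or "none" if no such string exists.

x

The string x is accepted by R but not by S.
No shorter string lies in the difference, and x is the lexicographically first length-1 string in L(R) \ L(S).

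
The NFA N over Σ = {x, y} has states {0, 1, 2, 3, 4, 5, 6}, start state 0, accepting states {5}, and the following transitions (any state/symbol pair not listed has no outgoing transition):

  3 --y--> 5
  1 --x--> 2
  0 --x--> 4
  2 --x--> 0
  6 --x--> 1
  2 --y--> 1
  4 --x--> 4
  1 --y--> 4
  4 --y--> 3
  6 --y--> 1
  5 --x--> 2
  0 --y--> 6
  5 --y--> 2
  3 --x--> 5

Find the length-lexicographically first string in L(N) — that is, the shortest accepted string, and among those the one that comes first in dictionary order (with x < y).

xyx

A breadth-first search from 0 reaches an accepting state first via the path 0 → 4 → 3 → 5 on input xyx.
No string of length < 3 is accepted (BFS exhausts all shorter strings without reaching an accepting state), and xyx is the lexicographically least accepting string of length 3.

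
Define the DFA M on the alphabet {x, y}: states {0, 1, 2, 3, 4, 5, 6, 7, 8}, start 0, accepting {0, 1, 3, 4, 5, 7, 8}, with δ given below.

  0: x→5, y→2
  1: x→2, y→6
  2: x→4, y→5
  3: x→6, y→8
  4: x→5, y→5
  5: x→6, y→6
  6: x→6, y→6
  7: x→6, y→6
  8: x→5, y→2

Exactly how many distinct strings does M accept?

6

The useful subgraph on states {0, 2, 4, 5} is acyclic, so L(M) is finite; the longest accepting path visits 4 useful states, giving maximum string length 3.
Counting accepting paths from 0 by length: 1 of length 0, 1 of length 1, 2 of length 2, 2 of length 3. Total 6.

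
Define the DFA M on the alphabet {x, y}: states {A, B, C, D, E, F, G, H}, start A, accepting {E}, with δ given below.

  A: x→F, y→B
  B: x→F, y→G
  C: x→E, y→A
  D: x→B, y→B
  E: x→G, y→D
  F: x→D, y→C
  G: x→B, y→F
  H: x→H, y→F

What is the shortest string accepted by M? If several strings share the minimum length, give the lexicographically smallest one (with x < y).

xyx

A breadth-first search from A reaches an accepting state first via the path A → F → C → E on input xyx.
No string of length < 3 is accepted (BFS exhausts all shorter strings without reaching an accepting state), and xyx is the lexicographically least accepting string of length 3.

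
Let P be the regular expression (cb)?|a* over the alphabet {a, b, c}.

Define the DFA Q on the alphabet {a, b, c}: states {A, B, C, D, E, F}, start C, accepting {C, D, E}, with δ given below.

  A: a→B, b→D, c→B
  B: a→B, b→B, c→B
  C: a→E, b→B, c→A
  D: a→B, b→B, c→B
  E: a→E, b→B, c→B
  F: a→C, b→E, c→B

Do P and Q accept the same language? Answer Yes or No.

Converting the expression P to a DFA (subset construction, then merging equivalent states) gives the minimal DFA with states {p0, p1, p2, p3, p4}, start state p0, accepting states {p0, p1, p4} and transitions p0: a→p1, b→p2, c→p3; p1: a→p1, b→p2, c→p2; p2: a→p2, b→p2, c→p2; p3: a→p2, b→p4, c→p2; p4: a→p2, b→p2, c→p2.
Exploring the product automaton P × Q from the start pair (p0, C), following both machines on each input symbol, reaches 5 state pairs: (p0, C), (p1, E), (p2, B), (p3, A), (p4, D).
P accepts in {p0, p1, p4} and Q accepts in {C, D, E}. In every reachable pair the two components are either both accepting — (p0, C), (p1, E), (p4, D) — or both non-accepting, so no string is accepted by exactly one of the machines: L(P) \ L(Q) and L(Q) \ L(P) are both empty.
Hence every string is accepted by P iff it is accepted by Q, and the two languages coincide.

Yes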